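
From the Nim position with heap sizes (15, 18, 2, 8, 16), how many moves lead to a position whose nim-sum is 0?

1

Bitwise XOR of the heap sizes:
  01111  (15)
  10010  (18)
  00010  (2)
  01000  (8)
  10000  (16)
  -----
  00111  (7)
The overall nim-sum is X = 7. A heap of size p has a winning move iff p XOR X < p (reduce it to p XOR X).
  15: 15 XOR 7 = 8 < 15 — winning move (to 8).
  18: 18 XOR 7 = 21 ≥ 18 — no move.
  2: 2 XOR 7 = 5 ≥ 2 — no move.
  8: 8 XOR 7 = 15 ≥ 8 — no move.
  16: 16 XOR 7 = 23 ≥ 16 — no move.
That gives 1 winning move.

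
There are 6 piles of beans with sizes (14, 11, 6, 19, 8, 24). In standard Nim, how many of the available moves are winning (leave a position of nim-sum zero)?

Nim-sum: 14 ⊕ 11 ⊕ 6 ⊕ 19 ⊕ 8 ⊕ 24 = 0.
The nim-sum is already 0, so every move leaves a nonzero nim-sum — there are no winning moves.

0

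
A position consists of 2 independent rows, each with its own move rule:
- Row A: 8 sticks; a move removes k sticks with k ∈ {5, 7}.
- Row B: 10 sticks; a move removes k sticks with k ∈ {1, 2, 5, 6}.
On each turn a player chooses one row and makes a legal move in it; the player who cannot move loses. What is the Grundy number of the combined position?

1

Build the Grundy sequence for row A with g(k) = mex{g(k−s) : s ∈ {5, 7}, s ≤ k}:
k:     0  1  2  3  4  5  6  7  8
g(k):  0  0  0  0  0  1  1  1  1
So g(8) = 1.
For row B, compute g(0), g(1), … with moves {1, 2, 5, 6}:
k:     0  1  2  3  4  5  6  7  8  9 10
g(k):  0  1  2  0  1  2  3  0  1  2  0
So g(10) = 0.
By the Sprague-Grundy theorem, the Grundy value of a sum of independent games is the XOR of the component values.
Combined value = 1 ⊕ 0 = 1.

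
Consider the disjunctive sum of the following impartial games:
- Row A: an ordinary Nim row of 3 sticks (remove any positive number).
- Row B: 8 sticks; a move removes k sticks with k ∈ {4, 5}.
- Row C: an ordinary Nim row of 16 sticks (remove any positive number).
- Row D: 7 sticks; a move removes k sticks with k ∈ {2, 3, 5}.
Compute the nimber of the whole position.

17

Row A is a plain Nim row of size 3, so its Grundy value is 3.
Grundy values for row B (subtraction set {4, 5}):
k:     0  1  2  3  4  5  6  7  8
g(k):  0  0  0  0  1  1  1  1  2
So g(8) = 2.
Row C is a plain Nim row of size 16, so its Grundy value is 16.
Grundy values for row D (subtraction set {2, 3, 5}):
k:     0  1  2  3  4  5  6  7
g(k):  0  0  1  1  2  2  3  0
So g(7) = 0.
The value of a disjunctive sum is the nim-sum of the parts.
Combined value = 3 ⊕ 2 ⊕ 16 ⊕ 0 = 17.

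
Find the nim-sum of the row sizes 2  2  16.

Bitwise XOR of the heap sizes:
  00010  (2)
  00010  (2)
  10000  (16)
  -----
  10000  (16)

16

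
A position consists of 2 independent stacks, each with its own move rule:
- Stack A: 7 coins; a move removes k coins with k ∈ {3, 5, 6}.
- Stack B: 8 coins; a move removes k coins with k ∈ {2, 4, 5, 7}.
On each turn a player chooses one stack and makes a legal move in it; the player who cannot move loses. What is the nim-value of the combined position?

For stack A, compute g(0), g(1), … with moves {3, 5, 6}:
k:     0  1  2  3  4  5  6  7
g(k):  0  0  0  1  1  1  2  2
So g(7) = 2.
For stack B, compute g(0), g(1), … with moves {2, 4, 5, 7}:
g(0) = mex{} = 0
g(1) = mex{} = 0
g(2) = mex{0} = 1
g(3) = mex{0} = 1
g(4) = mex{0,1} = 2
g(5) = mex{0,1} = 2
g(6) = mex{0,1,2} = 3
g(7) = mex{0,1,2} = 3
g(8) = mex{0,1,2,3} = 4
So g(8) = 4.
By the Sprague-Grundy theorem, the Grundy value of a sum of independent games is the XOR of the component values.
Combined value = 2 XOR 4 = 6.

6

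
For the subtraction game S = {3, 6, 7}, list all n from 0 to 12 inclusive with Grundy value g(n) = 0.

Compute g(0), g(1), … for moves {3, 6, 7}:
g(0) = mex{} = 0
g(1) = mex{} = 0
g(2) = mex{} = 0
g(3) = mex{0} = 1
g(4) = mex{0} = 1
g(5) = mex{0} = 1
g(6) = mex{0,1} = 2
g(7) = mex{0,1} = 2
g(8) = mex{0,1} = 2
g(9) = mex{0,1,2} = 3
g(10) = mex{1,2} = 0
g(11) = mex{1,2} = 0
g(12) = mex{1,2,3} = 0
The P-positions (g = 0) in 0..12 are 0, 1, 2, 10, 11, 12.

0, 1, 2, 10, 11, 12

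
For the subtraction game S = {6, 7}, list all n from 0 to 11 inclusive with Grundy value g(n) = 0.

Grundy values for subtraction set {6, 7}:
k:     0  1  2  3  4  5  6  7  8  9 10 11
g(k):  0  0  0  0  0  0  1  1  1  1  1  1
The P-positions (g = 0) in 0..11 are 0, 1, 2, 3, 4, 5.

0, 1, 2, 3, 4, 5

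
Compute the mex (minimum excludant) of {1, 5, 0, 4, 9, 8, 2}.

The values 0, 1, 2 are all present; 3 is the first non-negative integer missing from the set.

3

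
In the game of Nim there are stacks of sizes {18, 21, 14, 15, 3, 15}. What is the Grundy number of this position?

In binary:
  10010  (18)
  10101  (21)
  01110  (14)
  01111  (15)
  00011  (3)
  01111  (15)
  -----
  01010  (10)

10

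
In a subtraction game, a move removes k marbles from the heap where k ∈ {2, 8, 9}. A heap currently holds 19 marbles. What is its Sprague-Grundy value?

2

Grundy values for subtraction set {2, 8, 9}:
k:     0  1  2  3  4  5  6  7  8  9 10 11 12 13 14 15 16 17 18 19
g(k):  0  0  1  1  0  0  1  1  2  2  3  0  2  1  3  0  0  1  1  2
So g(19) = 2.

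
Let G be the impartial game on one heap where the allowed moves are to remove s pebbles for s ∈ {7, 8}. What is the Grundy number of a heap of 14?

2

Compute g(0), g(1), … for moves {7, 8}:
k:     0  1  2  3  4  5  6  7  8  9 10 11 12 13 14
g(k):  0  0  0  0  0  0  0  1  1  1  1  1  1  1  2
So g(14) = 2.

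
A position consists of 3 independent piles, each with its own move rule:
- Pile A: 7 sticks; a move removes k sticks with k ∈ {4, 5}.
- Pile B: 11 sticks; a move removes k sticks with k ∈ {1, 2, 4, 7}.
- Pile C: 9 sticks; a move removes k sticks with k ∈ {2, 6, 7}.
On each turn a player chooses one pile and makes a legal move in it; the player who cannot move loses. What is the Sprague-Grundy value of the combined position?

Build the Grundy sequence for pile A with g(k) = mex{g(k−s) : s ∈ {4, 5}, s ≤ k}:
g(0) = mex{} = 0
g(1) = mex{} = 0
g(2) = mex{} = 0
g(3) = mex{} = 0
g(4) = mex{0} = 1
g(5) = mex{0} = 1
g(6) = mex{0} = 1
g(7) = mex{0} = 1
So g(7) = 1.
For pile B, compute g(0), g(1), … with moves {1, 2, 4, 7}:
g(0) = mex{} = 0
g(1) = mex{0} = 1
g(2) = mex{0,1} = 2
g(3) = mex{1,2} = 0
g(4) = mex{0,2} = 1
g(5) = mex{0,1} = 2
g(6) = mex{1,2} = 0
g(7) = mex{0,2} = 1
g(8) = mex{0,1} = 2
g(9) = mex{1,2} = 0
g(10) = mex{0,2} = 1
g(11) = mex{0,1} = 2
So g(11) = 2.
Build the Grundy sequence for pile C with g(k) = mex{g(k−s) : s ∈ {2, 6, 7}, s ≤ k}:
k:     0  1  2  3  4  5  6  7  8  9
g(k):  0  0  1  1  0  0  1  1  2  0
So g(9) = 0.
The value of a disjunctive sum is the nim-sum of the parts.
Combined value = 1 ⊕ 2 ⊕ 0 = 3.

3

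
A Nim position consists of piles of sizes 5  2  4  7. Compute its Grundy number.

4

Compute the nim-sum pairwise:
5 XOR 2 = 7
7 XOR 4 = 3
3 XOR 7 = 4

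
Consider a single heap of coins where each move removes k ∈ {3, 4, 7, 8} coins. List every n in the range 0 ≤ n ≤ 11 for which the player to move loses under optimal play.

0, 1, 2, 11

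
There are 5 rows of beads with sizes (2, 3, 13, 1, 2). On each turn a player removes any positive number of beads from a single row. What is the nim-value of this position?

Bitwise XOR of the heap sizes:
  0010  (2)
  0011  (3)
  1101  (13)
  0001  (1)
  0010  (2)
  ----
  1111  (15)

15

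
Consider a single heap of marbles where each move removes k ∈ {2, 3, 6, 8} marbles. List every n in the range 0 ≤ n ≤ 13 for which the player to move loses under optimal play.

0, 1, 5, 10

Grundy values for subtraction set {2, 3, 6, 8}:
k:     0  1  2  3  4  5  6  7  8  9 10 11 12 13
g(k):  0  0  1  1  2  0  3  1  2  2  0  3  1  2
The P-positions (g = 0) in 0..13 are 0, 1, 5, 10.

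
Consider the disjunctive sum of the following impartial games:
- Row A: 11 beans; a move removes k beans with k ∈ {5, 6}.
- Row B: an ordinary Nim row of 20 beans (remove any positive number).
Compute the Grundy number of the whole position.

20

Grundy values for row A (subtraction set {5, 6}):
k:     0  1  2  3  4  5  6  7  8  9 10 11
g(k):  0  0  0  0  0  1  1  1  1  1  2  0
So g(11) = 0.
Row B is a plain Nim row of size 20, so its Grundy value is 20.
By the Sprague-Grundy theorem, the Grundy value of a sum of independent games is the XOR of the component values.
Combined value = 0 XOR 20 = 20.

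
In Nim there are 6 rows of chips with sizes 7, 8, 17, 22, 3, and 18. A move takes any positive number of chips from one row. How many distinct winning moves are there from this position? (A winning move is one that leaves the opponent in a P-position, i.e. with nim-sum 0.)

Compute the nim-sum pairwise:
7 ⊕ 8 = 15
15 ⊕ 17 = 30
30 ⊕ 22 = 8
8 ⊕ 3 = 11
11 ⊕ 18 = 25
The overall nim-sum is X = 25. A row of size p has a winning move iff p XOR X < p (reduce it to p XOR X).
  7: 7 XOR 25 = 30 ≥ 7 — no move.
  8: 8 XOR 25 = 17 ≥ 8 — no move.
  17: 17 XOR 25 = 8 < 17 — winning move (to 8).
  22: 22 XOR 25 = 15 < 22 — winning move (to 15).
  3: 3 XOR 25 = 26 ≥ 3 — no move.
  18: 18 XOR 25 = 11 < 18 — winning move (to 11).
That gives 3 winning moves.

3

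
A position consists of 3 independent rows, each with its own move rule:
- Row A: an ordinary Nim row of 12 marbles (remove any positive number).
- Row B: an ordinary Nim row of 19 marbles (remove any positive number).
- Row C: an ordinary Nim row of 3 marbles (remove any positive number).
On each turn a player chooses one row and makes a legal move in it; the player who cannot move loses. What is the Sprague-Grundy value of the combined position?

28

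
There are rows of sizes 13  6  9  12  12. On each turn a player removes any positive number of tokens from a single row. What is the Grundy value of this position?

Nim-sum: 13 ^ 6 ^ 9 ^ 12 ^ 12 = 2.

2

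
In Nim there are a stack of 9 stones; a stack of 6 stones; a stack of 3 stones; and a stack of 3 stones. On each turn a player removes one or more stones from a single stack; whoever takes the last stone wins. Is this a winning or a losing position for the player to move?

Nim-sum: 9 ^ 6 ^ 3 ^ 3 = 15.
The nim-sum is 15 ≠ 0, so this is an N-position: the player to move can win.

Winning position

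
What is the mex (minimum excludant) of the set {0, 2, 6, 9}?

1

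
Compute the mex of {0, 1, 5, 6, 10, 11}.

2

The values 0, 1 are all present; 2 is the first non-negative integer missing from the set.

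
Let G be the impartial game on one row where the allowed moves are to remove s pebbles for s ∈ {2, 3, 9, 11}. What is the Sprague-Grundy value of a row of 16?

3

Grundy values for subtraction set {2, 3, 9, 11}:
k:     0  1  2  3  4  5  6  7  8  9 10 11 12 13 14 15 16
g(k):  0  0  1  1  2  0  0  1  1  2  2  3  3  0  2  1  3
So g(16) = 3.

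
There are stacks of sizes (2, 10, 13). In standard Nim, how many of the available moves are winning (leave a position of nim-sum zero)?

1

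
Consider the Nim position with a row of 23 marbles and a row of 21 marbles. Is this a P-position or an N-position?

Compute the nim-sum pairwise:
23 ⊕ 21 = 2
The nim-sum is 2 ≠ 0, so this is an N-position: the player to move can win.

N-position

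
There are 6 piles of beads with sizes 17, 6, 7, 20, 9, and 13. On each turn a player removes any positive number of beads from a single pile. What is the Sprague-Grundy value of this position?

Nim-sum: 17 ⊕ 6 ⊕ 7 ⊕ 20 ⊕ 9 ⊕ 13 = 0.

0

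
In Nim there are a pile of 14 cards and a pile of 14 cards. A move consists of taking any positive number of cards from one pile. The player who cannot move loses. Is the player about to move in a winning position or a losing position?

Nim-sum: 14 XOR 14 = 0.
The nim-sum is 0, so this is a P-position: the player to move is in a losing position under optimal play.

Losing position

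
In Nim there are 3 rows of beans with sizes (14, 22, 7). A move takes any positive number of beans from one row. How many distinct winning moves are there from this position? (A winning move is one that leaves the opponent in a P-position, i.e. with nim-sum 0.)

Nim-sum: 14 XOR 22 XOR 7 = 31.
The overall nim-sum is X = 31. A row of size p has a winning move iff p XOR X < p (reduce it to p XOR X).
  14: 14 XOR 31 = 17 ≥ 14 — no move.
  22: 22 XOR 31 = 9 < 22 — winning move (to 9).
  7: 7 XOR 31 = 24 ≥ 7 — no move.
That gives 1 winning move.

1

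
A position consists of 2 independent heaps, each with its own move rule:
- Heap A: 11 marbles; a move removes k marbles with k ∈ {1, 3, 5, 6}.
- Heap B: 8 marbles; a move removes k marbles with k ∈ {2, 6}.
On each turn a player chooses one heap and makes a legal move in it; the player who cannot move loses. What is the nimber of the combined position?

0

For heap A, compute g(0), g(1), … with moves {1, 3, 5, 6}:
g(0) = mex{} = 0
g(1) = mex{0} = 1
g(2) = mex{1} = 0
g(3) = mex{0} = 1
g(4) = mex{1} = 0
g(5) = mex{0} = 1
g(6) = mex{0,1} = 2
g(7) = mex{0,1,2} = 3
g(8) = mex{0,1,3} = 2
g(9) = mex{0,1,2} = 3
g(10) = mex{0,1,3} = 2
g(11) = mex{1,2} = 0
So g(11) = 0.
Grundy values for heap B (subtraction set {2, 6}):
k:     0  1  2  3  4  5  6  7  8
g(k):  0  0  1  1  0  0  1  1  0
So g(8) = 0.
By the Sprague-Grundy theorem, the Grundy value of a sum of independent games is the XOR of the component values.
Combined value = 0 XOR 0 = 0.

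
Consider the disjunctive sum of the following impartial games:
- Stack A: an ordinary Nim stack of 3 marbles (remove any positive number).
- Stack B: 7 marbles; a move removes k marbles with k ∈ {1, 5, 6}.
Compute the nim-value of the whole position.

0

Stack A is a plain Nim stack of size 3, so its Grundy value is 3.
Grundy values for stack B (subtraction set {1, 5, 6}):
k:     0  1  2  3  4  5  6  7
g(k):  0  1  0  1  0  1  2  3
So g(7) = 3.
The value of a disjunctive sum is the nim-sum of the parts.
Combined value = 3 ⊕ 3 = 0.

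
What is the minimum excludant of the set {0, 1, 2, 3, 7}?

The values 0, 1, 2, 3 are all present; 4 is the first non-negative integer missing from the set.

4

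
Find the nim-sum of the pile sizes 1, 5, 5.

1

Bitwise XOR of the heap sizes:
  001  (1)
  101  (5)
  101  (5)
  ---
  001  (1)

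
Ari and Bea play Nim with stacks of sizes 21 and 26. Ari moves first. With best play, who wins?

Bitwise XOR of the heap sizes:
  10101  (21)
  11010  (26)
  -----
  01111  (15)
The nim-sum is 15 ≠ 0, so this is an N-position: the player to move can win; Ari has a winning move.

Ari wins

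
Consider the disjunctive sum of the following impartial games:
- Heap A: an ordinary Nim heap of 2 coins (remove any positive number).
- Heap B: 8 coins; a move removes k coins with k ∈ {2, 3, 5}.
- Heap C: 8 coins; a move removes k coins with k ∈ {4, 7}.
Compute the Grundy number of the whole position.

0

Heap A is a plain Nim heap of size 2, so its Grundy value is 2.
Build the Grundy sequence for heap B with g(k) = mex{g(k−s) : s ∈ {2, 3, 5}, s ≤ k}:
k:     0  1  2  3  4  5  6  7  8
g(k):  0  0  1  1  2  2  3  0  0
So g(8) = 0.
For heap C, compute g(0), g(1), … with moves {4, 7}:
k:     0  1  2  3  4  5  6  7  8
g(k):  0  0  0  0  1  1  1  1  2
So g(8) = 2.
The value of a disjunctive sum is the nim-sum of the parts.
Combined value = 2 XOR 0 XOR 2 = 0.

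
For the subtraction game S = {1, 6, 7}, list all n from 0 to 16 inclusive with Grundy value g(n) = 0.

0, 2, 4, 12, 14, 16

Grundy values for subtraction set {1, 6, 7}:
k:     0  1  2  3  4  5  6  7  8  9 10 11 12 13 14 15 16
g(k):  0  1  0  1  0  1  2  3  2  3  2  3  0  1  0  1  0
The P-positions (g = 0) in 0..16 are 0, 2, 4, 12, 14, 16.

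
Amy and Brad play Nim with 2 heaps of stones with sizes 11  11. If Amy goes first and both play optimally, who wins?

Brad wins

In binary:
  1011  (11)
  1011  (11)
  ----
  0000  (0)
The nim-sum is 0, so this is a P-position: the player to move is in a losing position under optimal play; Amy is about to move from it and so loses — Brad wins.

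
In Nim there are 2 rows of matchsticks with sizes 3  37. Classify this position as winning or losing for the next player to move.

Compute the nim-sum pairwise:
3 ⊕ 37 = 38
The nim-sum is 38 ≠ 0, so this is an N-position: the player to move can win.

Winning position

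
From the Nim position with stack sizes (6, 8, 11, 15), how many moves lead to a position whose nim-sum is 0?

3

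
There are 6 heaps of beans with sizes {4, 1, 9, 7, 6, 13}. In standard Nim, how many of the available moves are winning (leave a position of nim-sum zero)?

Compute the nim-sum pairwise:
4 XOR 1 = 5
5 XOR 9 = 12
12 XOR 7 = 11
11 XOR 6 = 13
13 XOR 13 = 0
The nim-sum is already 0, so every move leaves a nonzero nim-sum — there are no winning moves.

0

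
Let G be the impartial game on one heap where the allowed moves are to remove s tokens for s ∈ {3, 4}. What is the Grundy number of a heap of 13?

Compute g(0), g(1), … for moves {3, 4}:
g(0) = mex{} = 0
g(1) = mex{} = 0
g(2) = mex{} = 0
g(3) = mex{0} = 1
g(4) = mex{0} = 1
g(5) = mex{0} = 1
g(6) = mex{0,1} = 2
g(7) = mex{1} = 0
g(8) = mex{1} = 0
g(9) = mex{1,2} = 0
g(10) = mex{0,2} = 1
g(11) = mex{0} = 1
g(12) = mex{0} = 1
g(13) = mex{0,1} = 2
So g(13) = 2.

2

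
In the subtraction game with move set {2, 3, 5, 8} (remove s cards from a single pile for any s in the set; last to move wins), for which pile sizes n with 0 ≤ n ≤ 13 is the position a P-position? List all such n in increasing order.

Grundy values for subtraction set {2, 3, 5, 8}:
g(0) = mex{} = 0
g(1) = mex{} = 0
g(2) = mex{0} = 1
g(3) = mex{0} = 1
g(4) = mex{0,1} = 2
g(5) = mex{0,1} = 2
g(6) = mex{0,1,2} = 3
g(7) = mex{1,2} = 0
g(8) = mex{0,1,2,3} = 4
g(9) = mex{0,2,3} = 1
g(10) = mex{0,1,2,4} = 3
g(11) = mex{1,3,4} = 0
g(12) = mex{0,1,2,3} = 4
g(13) = mex{0,2,3,4} = 1
The P-positions (g = 0) in 0..13 are 0, 1, 7, 11.

0, 1, 7, 11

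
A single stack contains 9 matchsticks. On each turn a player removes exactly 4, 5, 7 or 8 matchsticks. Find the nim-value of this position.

2

Compute g(0), g(1), … for moves {4, 5, 7, 8}:
g(0) = mex{} = 0
g(1) = mex{} = 0
g(2) = mex{} = 0
g(3) = mex{} = 0
g(4) = mex{0} = 1
g(5) = mex{0} = 1
g(6) = mex{0} = 1
g(7) = mex{0} = 1
g(8) = mex{0,1} = 2
g(9) = mex{0,1} = 2
So g(9) = 2.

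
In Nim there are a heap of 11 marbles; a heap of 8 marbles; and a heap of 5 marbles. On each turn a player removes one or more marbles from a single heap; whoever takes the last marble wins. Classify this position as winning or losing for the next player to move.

Winning position

Compute the nim-sum pairwise:
11 ⊕ 8 = 3
3 ⊕ 5 = 6
The nim-sum is 6 ≠ 0, so this is an N-position: the player to move can win.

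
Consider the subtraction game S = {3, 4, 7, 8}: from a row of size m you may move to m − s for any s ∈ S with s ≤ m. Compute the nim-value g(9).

3

Build the Grundy sequence with g(k) = mex{g(k−s) : s ∈ {3, 4, 7, 8}, s ≤ k}:
g(0) = mex{} = 0
g(1) = mex{} = 0
g(2) = mex{} = 0
g(3) = mex{0} = 1
g(4) = mex{0} = 1
g(5) = mex{0} = 1
g(6) = mex{0,1} = 2
g(7) = mex{0,1} = 2
g(8) = mex{0,1} = 2
g(9) = mex{0,1,2} = 3
So g(9) = 3.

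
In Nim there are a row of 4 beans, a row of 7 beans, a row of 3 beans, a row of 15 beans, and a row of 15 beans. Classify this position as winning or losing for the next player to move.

Losing position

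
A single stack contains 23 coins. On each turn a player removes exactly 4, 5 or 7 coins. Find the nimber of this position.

Build the Grundy sequence with g(k) = mex{g(k−s) : s ∈ {4, 5, 7}, s ≤ k}:
k:     0  1  2  3  4  5  6  7  8  9 10 11 12 13 14 15 16 17 18 19 20 21 22 23
g(k):  0  0  0  0  1  1  1  1  2  2  2  0  0  0  0  1  1  1  1  2  2  2  0  0
So g(23) = 0.

0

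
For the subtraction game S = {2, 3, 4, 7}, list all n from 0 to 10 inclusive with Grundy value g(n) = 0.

Compute g(0), g(1), … for moves {2, 3, 4, 7}:
k:     0  1  2  3  4  5  6  7  8  9 10
g(k):  0  0  1  1  2  2  0  3  1  4  2
The P-positions (g = 0) in 0..10 are 0, 1, 6.

0, 1, 6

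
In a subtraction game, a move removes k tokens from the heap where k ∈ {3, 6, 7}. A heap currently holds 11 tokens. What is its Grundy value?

Grundy values for subtraction set {3, 6, 7}:
k:     0  1  2  3  4  5  6  7  8  9 10 11
g(k):  0  0  0  1  1  1  2  2  2  3  0  0
So g(11) = 0.

0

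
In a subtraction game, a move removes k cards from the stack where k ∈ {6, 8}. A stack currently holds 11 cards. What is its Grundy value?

1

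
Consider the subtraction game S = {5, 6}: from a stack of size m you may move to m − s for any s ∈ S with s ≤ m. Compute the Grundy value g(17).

1

Compute g(0), g(1), … for moves {5, 6}:
k:     0  1  2  3  4  5  6  7  8  9 10 11 12 13 14 15 16 17
g(k):  0  0  0  0  0  1  1  1  1  1  2  0  0  0  0  0  1  1
So g(17) = 1.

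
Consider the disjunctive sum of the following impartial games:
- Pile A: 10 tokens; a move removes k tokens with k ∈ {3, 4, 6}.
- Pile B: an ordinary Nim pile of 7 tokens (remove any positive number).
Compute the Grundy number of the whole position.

7

For pile A, compute g(0), g(1), … with moves {3, 4, 6}:
g(0) = mex{} = 0
g(1) = mex{} = 0
g(2) = mex{} = 0
g(3) = mex{0} = 1
g(4) = mex{0} = 1
g(5) = mex{0} = 1
g(6) = mex{0,1} = 2
g(7) = mex{0,1} = 2
g(8) = mex{0,1} = 2
g(9) = mex{1,2} = 0
g(10) = mex{1,2} = 0
So g(10) = 0.
Pile B is a plain Nim pile of size 7, so its Grundy value is 7.
The value of a disjunctive sum is the nim-sum of the parts.
Combined value = 0 ⊕ 7 = 7.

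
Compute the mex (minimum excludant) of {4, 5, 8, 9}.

0 is not in the set, so the mex is 0.

0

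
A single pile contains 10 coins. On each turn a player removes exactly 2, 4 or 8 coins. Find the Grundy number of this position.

2

Build the Grundy sequence with g(k) = mex{g(k−s) : s ∈ {2, 4, 8}, s ≤ k}:
g(0) = mex{} = 0
g(1) = mex{} = 0
g(2) = mex{0} = 1
g(3) = mex{0} = 1
g(4) = mex{0,1} = 2
g(5) = mex{0,1} = 2
g(6) = mex{1,2} = 0
g(7) = mex{1,2} = 0
g(8) = mex{0,2} = 1
g(9) = mex{0,2} = 1
g(10) = mex{0,1} = 2
So g(10) = 2.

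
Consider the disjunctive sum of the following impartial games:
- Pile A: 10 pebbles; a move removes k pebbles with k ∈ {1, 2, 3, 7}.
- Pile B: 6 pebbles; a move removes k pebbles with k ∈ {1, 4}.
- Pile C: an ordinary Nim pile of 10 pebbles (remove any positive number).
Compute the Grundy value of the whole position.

9

For pile A, compute g(0), g(1), … with moves {1, 2, 3, 7}:
k:     0  1  2  3  4  5  6  7  8  9 10
g(k):  0  1  2  3  0  1  2  3  0  1  2
So g(10) = 2.
Build the Grundy sequence for pile B with g(k) = mex{g(k−s) : s ∈ {1, 4}, s ≤ k}:
g(0) = mex{} = 0
g(1) = mex{0} = 1
g(2) = mex{1} = 0
g(3) = mex{0} = 1
g(4) = mex{0,1} = 2
g(5) = mex{1,2} = 0
g(6) = mex{0} = 1
So g(6) = 1.
Pile C is a plain Nim pile of size 10, so its Grundy value is 10.
The value of a disjunctive sum is the nim-sum of the parts.
Combined value = 2 XOR 1 XOR 10 = 9.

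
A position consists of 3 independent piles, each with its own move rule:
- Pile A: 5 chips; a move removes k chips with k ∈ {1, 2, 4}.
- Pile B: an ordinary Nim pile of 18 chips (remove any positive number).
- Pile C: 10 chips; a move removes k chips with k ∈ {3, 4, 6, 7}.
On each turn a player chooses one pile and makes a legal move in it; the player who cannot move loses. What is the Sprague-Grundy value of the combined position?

16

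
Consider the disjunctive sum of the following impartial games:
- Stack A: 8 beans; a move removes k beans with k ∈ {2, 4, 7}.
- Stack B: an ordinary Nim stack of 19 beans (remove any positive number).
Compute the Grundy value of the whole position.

Build the Grundy sequence for stack A with g(k) = mex{g(k−s) : s ∈ {2, 4, 7}, s ≤ k}:
k:     0  1  2  3  4  5  6  7  8
g(k):  0  0  1  1  2  2  0  3  1
So g(8) = 1.
Stack B is a plain Nim stack of size 19, so its Grundy value is 19.
The value of a disjunctive sum is the nim-sum of the parts.
Combined value = 1 XOR 19 = 18.

18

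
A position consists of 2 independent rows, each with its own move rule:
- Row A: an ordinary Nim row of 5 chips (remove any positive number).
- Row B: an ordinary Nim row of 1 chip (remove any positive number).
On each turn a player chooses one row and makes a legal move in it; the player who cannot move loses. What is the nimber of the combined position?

4

Row A is a plain Nim row of size 5, so its Grundy value is 5.
Row B is a plain Nim row of size 1, so its Grundy value is 1.
By the Sprague-Grundy theorem, the Grundy value of a sum of independent games is the XOR of the component values.
Combined value = 5 XOR 1 = 4.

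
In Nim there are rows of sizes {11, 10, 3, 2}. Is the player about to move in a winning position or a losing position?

Losing position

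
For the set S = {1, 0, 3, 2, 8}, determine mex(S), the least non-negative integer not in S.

The values 0, 1, 2, 3 are all present; 4 is the first non-negative integer missing from the set.

4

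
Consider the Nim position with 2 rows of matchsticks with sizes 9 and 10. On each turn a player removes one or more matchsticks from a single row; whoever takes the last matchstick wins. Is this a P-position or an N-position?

Compute the nim-sum pairwise:
9 XOR 10 = 3
The nim-sum is 3 ≠ 0, so this is an N-position: the player to move can win.

N-position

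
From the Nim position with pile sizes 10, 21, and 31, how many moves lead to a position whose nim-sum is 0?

0

Bitwise XOR of the heap sizes:
  01010  (10)
  10101  (21)
  11111  (31)
  -----
  00000  (0)
The nim-sum is already 0, so every move leaves a nonzero nim-sum — there are no winning moves.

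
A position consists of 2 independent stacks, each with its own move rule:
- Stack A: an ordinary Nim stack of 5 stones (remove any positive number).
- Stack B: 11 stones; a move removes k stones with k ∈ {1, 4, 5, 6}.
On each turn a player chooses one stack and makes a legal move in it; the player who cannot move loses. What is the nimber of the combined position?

5

Stack A is a plain Nim stack of size 5, so its Grundy value is 5.
Grundy values for stack B (subtraction set {1, 4, 5, 6}):
k:     0  1  2  3  4  5  6  7  8  9 10 11
g(k):  0  1  0  1  2  3  2  3  4  0  1  0
So g(11) = 0.
By the Sprague-Grundy theorem, the Grundy value of a sum of independent games is the XOR of the component values.
Combined value = 5 ⊕ 0 = 5.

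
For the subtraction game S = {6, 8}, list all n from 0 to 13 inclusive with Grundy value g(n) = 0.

0, 1, 2, 3, 4, 5

Build the Grundy sequence with g(k) = mex{g(k−s) : s ∈ {6, 8}, s ≤ k}:
k:     0  1  2  3  4  5  6  7  8  9 10 11 12 13
g(k):  0  0  0  0  0  0  1  1  1  1  1  1  2  2
The P-positions (g = 0) in 0..13 are 0, 1, 2, 3, 4, 5.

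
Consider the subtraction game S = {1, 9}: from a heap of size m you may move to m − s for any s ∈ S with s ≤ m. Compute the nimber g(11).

Compute g(0), g(1), … for moves {1, 9}:
k:     0  1  2  3  4  5  6  7  8  9 10 11
g(k):  0  1  0  1  0  1  0  1  0  1  0  1
So g(11) = 1.

1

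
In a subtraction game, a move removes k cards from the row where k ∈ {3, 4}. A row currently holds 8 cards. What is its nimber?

0

Compute g(0), g(1), … for moves {3, 4}:
g(0) = mex{} = 0
g(1) = mex{} = 0
g(2) = mex{} = 0
g(3) = mex{0} = 1
g(4) = mex{0} = 1
g(5) = mex{0} = 1
g(6) = mex{0,1} = 2
g(7) = mex{1} = 0
g(8) = mex{1} = 0
So g(8) = 0.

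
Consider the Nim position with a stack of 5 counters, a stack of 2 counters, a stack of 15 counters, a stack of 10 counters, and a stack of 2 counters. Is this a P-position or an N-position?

P-position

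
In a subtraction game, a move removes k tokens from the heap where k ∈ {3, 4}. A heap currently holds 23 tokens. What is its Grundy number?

Compute g(0), g(1), … for moves {3, 4}:
k:     0  1  2  3  4  5  6  7  8  9 10 11 12 13 14 15 16 17 18 19 20 21 22 23
g(k):  0  0  0  1  1  1  2  0  0  0  1  1  1  2  0  0  0  1  1  1  2  0  0  0
So g(23) = 0.

0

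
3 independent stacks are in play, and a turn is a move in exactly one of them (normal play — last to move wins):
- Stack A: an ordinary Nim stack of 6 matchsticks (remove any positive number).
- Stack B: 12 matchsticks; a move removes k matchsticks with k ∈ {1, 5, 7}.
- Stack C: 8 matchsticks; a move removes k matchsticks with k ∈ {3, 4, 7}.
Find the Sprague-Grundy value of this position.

4

Stack A is a plain Nim stack of size 6, so its Grundy value is 6.
Grundy values for stack B (subtraction set {1, 5, 7}):
g(0) = mex{} = 0
g(1) = mex{0} = 1
g(2) = mex{1} = 0
g(3) = mex{0} = 1
g(4) = mex{1} = 0
g(5) = mex{0} = 1
g(6) = mex{1} = 0
g(7) = mex{0} = 1
g(8) = mex{1} = 0
g(9) = mex{0} = 1
g(10) = mex{1} = 0
g(11) = mex{0} = 1
g(12) = mex{1} = 0
So g(12) = 0.
Grundy values for stack C (subtraction set {3, 4, 7}):
k:     0  1  2  3  4  5  6  7  8
g(k):  0  0  0  1  1  1  2  2  2
So g(8) = 2.
By the Sprague-Grundy theorem, the Grundy value of a sum of independent games is the XOR of the component values.
Combined value = 6 ⊕ 0 ⊕ 2 = 4.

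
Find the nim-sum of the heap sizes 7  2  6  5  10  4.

Compute the nim-sum pairwise:
7 XOR 2 = 5
5 XOR 6 = 3
3 XOR 5 = 6
6 XOR 10 = 12
12 XOR 4 = 8

8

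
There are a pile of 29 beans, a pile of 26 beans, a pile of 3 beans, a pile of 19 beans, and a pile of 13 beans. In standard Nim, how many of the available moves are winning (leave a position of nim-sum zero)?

3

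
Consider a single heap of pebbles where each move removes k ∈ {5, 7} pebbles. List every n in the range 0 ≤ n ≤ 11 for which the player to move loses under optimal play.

Build the Grundy sequence with g(k) = mex{g(k−s) : s ∈ {5, 7}, s ≤ k}:
g(0) = mex{} = 0
g(1) = mex{} = 0
g(2) = mex{} = 0
g(3) = mex{} = 0
g(4) = mex{} = 0
g(5) = mex{0} = 1
g(6) = mex{0} = 1
g(7) = mex{0} = 1
g(8) = mex{0} = 1
g(9) = mex{0} = 1
g(10) = mex{0,1} = 2
g(11) = mex{0,1} = 2
The P-positions (g = 0) in 0..11 are 0, 1, 2, 3, 4.

0, 1, 2, 3, 4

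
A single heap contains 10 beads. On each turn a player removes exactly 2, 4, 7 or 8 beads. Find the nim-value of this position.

2

Grundy values for subtraction set {2, 4, 7, 8}:
g(0) = mex{} = 0
g(1) = mex{} = 0
g(2) = mex{0} = 1
g(3) = mex{0} = 1
g(4) = mex{0,1} = 2
g(5) = mex{0,1} = 2
g(6) = mex{1,2} = 0
g(7) = mex{0,1,2} = 3
g(8) = mex{0,2} = 1
g(9) = mex{0,1,2,3} = 4
g(10) = mex{0,1} = 2
So g(10) = 2.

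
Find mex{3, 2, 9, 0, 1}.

4

The values 0, 1, 2, 3 are all present; 4 is the first non-negative integer missing from the set.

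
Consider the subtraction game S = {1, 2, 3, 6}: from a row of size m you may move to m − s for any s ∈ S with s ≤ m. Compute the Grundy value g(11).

3

Compute g(0), g(1), … for moves {1, 2, 3, 6}:
g(0) = mex{} = 0
g(1) = mex{0} = 1
g(2) = mex{0,1} = 2
g(3) = mex{0,1,2} = 3
g(4) = mex{1,2,3} = 0
g(5) = mex{0,2,3} = 1
g(6) = mex{0,1,3} = 2
g(7) = mex{0,1,2} = 3
g(8) = mex{1,2,3} = 0
g(9) = mex{0,2,3} = 1
g(10) = mex{0,1,3} = 2
g(11) = mex{0,1,2} = 3
So g(11) = 3.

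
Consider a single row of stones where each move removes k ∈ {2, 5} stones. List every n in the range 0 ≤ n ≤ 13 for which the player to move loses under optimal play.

0, 1, 4, 7, 8, 11

Build the Grundy sequence with g(k) = mex{g(k−s) : s ∈ {2, 5}, s ≤ k}:
g(0) = mex{} = 0
g(1) = mex{} = 0
g(2) = mex{0} = 1
g(3) = mex{0} = 1
g(4) = mex{1} = 0
g(5) = mex{0,1} = 2
g(6) = mex{0} = 1
g(7) = mex{1,2} = 0
g(8) = mex{1} = 0
g(9) = mex{0} = 1
g(10) = mex{0,2} = 1
g(11) = mex{1} = 0
g(12) = mex{0,1} = 2
g(13) = mex{0} = 1
The P-positions (g = 0) in 0..13 are 0, 1, 4, 7, 8, 11.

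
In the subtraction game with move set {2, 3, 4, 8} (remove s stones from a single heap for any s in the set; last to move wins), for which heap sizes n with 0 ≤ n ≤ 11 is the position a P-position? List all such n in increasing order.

0, 1, 6, 7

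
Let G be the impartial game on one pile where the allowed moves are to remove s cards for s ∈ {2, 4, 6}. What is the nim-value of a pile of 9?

Compute g(0), g(1), … for moves {2, 4, 6}:
k:     0  1  2  3  4  5  6  7  8  9
g(k):  0  0  1  1  2  2  3  3  0  0
So g(9) = 0.

0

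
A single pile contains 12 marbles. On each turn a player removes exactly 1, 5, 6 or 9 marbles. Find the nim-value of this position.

Compute g(0), g(1), … for moves {1, 5, 6, 9}:
k:     0  1  2  3  4  5  6  7  8  9 10 11 12
g(k):  0  1  0  1  0  1  2  3  2  3  2  3  0
So g(12) = 0.

0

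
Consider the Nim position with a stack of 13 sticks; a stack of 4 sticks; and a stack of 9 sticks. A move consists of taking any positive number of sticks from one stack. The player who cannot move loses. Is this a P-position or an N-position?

P-position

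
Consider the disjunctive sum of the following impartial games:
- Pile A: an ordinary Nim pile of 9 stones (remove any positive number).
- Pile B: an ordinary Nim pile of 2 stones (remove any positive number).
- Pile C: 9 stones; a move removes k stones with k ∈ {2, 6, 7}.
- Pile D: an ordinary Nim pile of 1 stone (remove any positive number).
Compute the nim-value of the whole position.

10

Pile A is a plain Nim pile of size 9, so its Grundy value is 9.
Pile B is a plain Nim pile of size 2, so its Grundy value is 2.
Grundy values for pile C (subtraction set {2, 6, 7}):
g(0) = mex{} = 0
g(1) = mex{} = 0
g(2) = mex{0} = 1
g(3) = mex{0} = 1
g(4) = mex{1} = 0
g(5) = mex{1} = 0
g(6) = mex{0} = 1
g(7) = mex{0} = 1
g(8) = mex{0,1} = 2
g(9) = mex{1} = 0
So g(9) = 0.
Pile D is a plain Nim pile of size 1, so its Grundy value is 1.
The value of a disjunctive sum is the nim-sum of the parts.
Combined value = 9 XOR 2 XOR 0 XOR 1 = 10.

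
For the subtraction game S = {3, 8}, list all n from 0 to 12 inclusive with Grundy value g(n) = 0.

Grundy values for subtraction set {3, 8}:
g(0) = mex{} = 0
g(1) = mex{} = 0
g(2) = mex{} = 0
g(3) = mex{0} = 1
g(4) = mex{0} = 1
g(5) = mex{0} = 1
g(6) = mex{1} = 0
g(7) = mex{1} = 0
g(8) = mex{0,1} = 2
g(9) = mex{0} = 1
g(10) = mex{0} = 1
g(11) = mex{1,2} = 0
g(12) = mex{1} = 0
The P-positions (g = 0) in 0..12 are 0, 1, 2, 6, 7, 11, 12.

0, 1, 2, 6, 7, 11, 12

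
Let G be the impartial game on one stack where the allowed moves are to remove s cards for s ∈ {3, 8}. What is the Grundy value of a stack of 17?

Build the Grundy sequence with g(k) = mex{g(k−s) : s ∈ {3, 8}, s ≤ k}:
k:     0  1  2  3  4  5  6  7  8  9 10 11 12 13 14 15 16 17
g(k):  0  0  0  1  1  1  0  0  2  1  1  0  0  0  1  1  1  0
So g(17) = 0.

0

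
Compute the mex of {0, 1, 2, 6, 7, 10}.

The values 0, 1, 2 are all present; 3 is the first non-negative integer missing from the set.

3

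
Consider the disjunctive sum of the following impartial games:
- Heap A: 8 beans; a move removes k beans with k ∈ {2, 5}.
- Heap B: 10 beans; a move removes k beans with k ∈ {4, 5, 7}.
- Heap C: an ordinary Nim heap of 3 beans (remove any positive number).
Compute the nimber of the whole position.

1

Grundy values for heap A (subtraction set {2, 5}):
g(0) = mex{} = 0
g(1) = mex{} = 0
g(2) = mex{0} = 1
g(3) = mex{0} = 1
g(4) = mex{1} = 0
g(5) = mex{0,1} = 2
g(6) = mex{0} = 1
g(7) = mex{1,2} = 0
g(8) = mex{1} = 0
So g(8) = 0.
Build the Grundy sequence for heap B with g(k) = mex{g(k−s) : s ∈ {4, 5, 7}, s ≤ k}:
g(0) = mex{} = 0
g(1) = mex{} = 0
g(2) = mex{} = 0
g(3) = mex{} = 0
g(4) = mex{0} = 1
g(5) = mex{0} = 1
g(6) = mex{0} = 1
g(7) = mex{0} = 1
g(8) = mex{0,1} = 2
g(9) = mex{0,1} = 2
g(10) = mex{0,1} = 2
So g(10) = 2.
Heap C is a plain Nim heap of size 3, so its Grundy value is 3.
The value of a disjunctive sum is the nim-sum of the parts.
Combined value = 0 ⊕ 2 ⊕ 3 = 1.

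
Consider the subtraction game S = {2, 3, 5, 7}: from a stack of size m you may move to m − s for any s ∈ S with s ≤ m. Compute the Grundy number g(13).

2

Grundy values for subtraction set {2, 3, 5, 7}:
g(0) = mex{} = 0
g(1) = mex{} = 0
g(2) = mex{0} = 1
g(3) = mex{0} = 1
g(4) = mex{0,1} = 2
g(5) = mex{0,1} = 2
g(6) = mex{0,1,2} = 3
g(7) = mex{0,1,2} = 3
g(8) = mex{0,1,2,3} = 4
g(9) = mex{1,2,3} = 0
g(10) = mex{1,2,3,4} = 0
g(11) = mex{0,2,3,4} = 1
g(12) = mex{0,2,3} = 1
g(13) = mex{0,1,3,4} = 2
So g(13) = 2.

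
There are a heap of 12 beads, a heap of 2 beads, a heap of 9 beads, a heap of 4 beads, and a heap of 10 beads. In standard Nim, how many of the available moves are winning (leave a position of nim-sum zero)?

3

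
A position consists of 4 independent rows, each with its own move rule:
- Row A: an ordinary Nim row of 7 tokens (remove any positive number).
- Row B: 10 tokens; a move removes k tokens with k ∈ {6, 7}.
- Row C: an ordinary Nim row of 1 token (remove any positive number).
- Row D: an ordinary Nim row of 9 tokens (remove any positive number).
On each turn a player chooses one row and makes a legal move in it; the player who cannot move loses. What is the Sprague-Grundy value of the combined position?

14

Row A is a plain Nim row of size 7, so its Grundy value is 7.
For row B, compute g(0), g(1), … with moves {6, 7}:
k:     0  1  2  3  4  5  6  7  8  9 10
g(k):  0  0  0  0  0  0  1  1  1  1  1
So g(10) = 1.
Row C is a plain Nim row of size 1, so its Grundy value is 1.
Row D is a plain Nim row of size 9, so its Grundy value is 9.
The value of a disjunctive sum is the nim-sum of the parts.
Combined value = 7 XOR 1 XOR 1 XOR 9 = 14.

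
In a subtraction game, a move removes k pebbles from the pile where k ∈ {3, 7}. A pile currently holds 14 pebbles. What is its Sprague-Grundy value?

Compute g(0), g(1), … for moves {3, 7}:
k:     0  1  2  3  4  5  6  7  8  9 10 11 12 13 14
g(k):  0  0  0  1  1  1  0  2  2  1  0  0  0  1  1
So g(14) = 1.

1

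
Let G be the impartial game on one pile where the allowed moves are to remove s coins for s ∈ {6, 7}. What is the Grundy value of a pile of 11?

Grundy values for subtraction set {6, 7}:
k:     0  1  2  3  4  5  6  7  8  9 10 11
g(k):  0  0  0  0  0  0  1  1  1  1  1  1
So g(11) = 1.

1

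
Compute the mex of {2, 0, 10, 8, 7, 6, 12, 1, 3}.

4

The values 0, 1, 2, 3 are all present; 4 is the first non-negative integer missing from the set.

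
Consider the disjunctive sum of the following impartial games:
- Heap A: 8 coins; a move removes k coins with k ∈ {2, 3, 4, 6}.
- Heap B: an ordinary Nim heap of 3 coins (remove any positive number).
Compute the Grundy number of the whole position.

For heap A, compute g(0), g(1), … with moves {2, 3, 4, 6}:
k:     0  1  2  3  4  5  6  7  8
g(k):  0  0  1  1  2  2  3  3  0
So g(8) = 0.
Heap B is a plain Nim heap of size 3, so its Grundy value is 3.
By the Sprague-Grundy theorem, the Grundy value of a sum of independent games is the XOR of the component values.
Combined value = 0 ⊕ 3 = 3.

3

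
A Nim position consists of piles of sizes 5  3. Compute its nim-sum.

6

Nim-sum: 5 ^ 3 = 6.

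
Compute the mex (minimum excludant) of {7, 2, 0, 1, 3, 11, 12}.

4

The values 0, 1, 2, 3 are all present; 4 is the first non-negative integer missing from the set.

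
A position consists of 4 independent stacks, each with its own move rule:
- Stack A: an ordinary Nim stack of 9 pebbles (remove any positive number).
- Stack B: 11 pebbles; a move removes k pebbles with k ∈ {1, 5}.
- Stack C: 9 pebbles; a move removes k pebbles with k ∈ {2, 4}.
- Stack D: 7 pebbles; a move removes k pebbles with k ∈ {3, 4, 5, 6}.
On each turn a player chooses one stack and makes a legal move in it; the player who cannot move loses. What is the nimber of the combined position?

11

Stack A is a plain Nim stack of size 9, so its Grundy value is 9.
For stack B, compute g(0), g(1), … with moves {1, 5}:
k:     0  1  2  3  4  5  6  7  8  9 10 11
g(k):  0  1  0  1  0  1  0  1  0  1  0  1
So g(11) = 1.
Build the Grundy sequence for stack C with g(k) = mex{g(k−s) : s ∈ {2, 4}, s ≤ k}:
g(0) = mex{} = 0
g(1) = mex{} = 0
g(2) = mex{0} = 1
g(3) = mex{0} = 1
g(4) = mex{0,1} = 2
g(5) = mex{0,1} = 2
g(6) = mex{1,2} = 0
g(7) = mex{1,2} = 0
g(8) = mex{0,2} = 1
g(9) = mex{0,2} = 1
So g(9) = 1.
Build the Grundy sequence for stack D with g(k) = mex{g(k−s) : s ∈ {3, 4, 5, 6}, s ≤ k}:
k:     0  1  2  3  4  5  6  7
g(k):  0  0  0  1  1  1  2  2
So g(7) = 2.
By the Sprague-Grundy theorem, the Grundy value of a sum of independent games is the XOR of the component values.
Combined value = 9 XOR 1 XOR 1 XOR 2 = 11.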